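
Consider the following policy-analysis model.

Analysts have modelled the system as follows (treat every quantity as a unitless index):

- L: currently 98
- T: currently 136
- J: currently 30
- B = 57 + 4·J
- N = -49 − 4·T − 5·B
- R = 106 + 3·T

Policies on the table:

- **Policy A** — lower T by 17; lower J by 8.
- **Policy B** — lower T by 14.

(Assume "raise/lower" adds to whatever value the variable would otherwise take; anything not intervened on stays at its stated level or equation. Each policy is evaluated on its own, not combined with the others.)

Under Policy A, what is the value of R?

463

Policy A (T − 17, J − 8):
  T = 136 − 17 = 119
  R = 106 + 3·119 = 463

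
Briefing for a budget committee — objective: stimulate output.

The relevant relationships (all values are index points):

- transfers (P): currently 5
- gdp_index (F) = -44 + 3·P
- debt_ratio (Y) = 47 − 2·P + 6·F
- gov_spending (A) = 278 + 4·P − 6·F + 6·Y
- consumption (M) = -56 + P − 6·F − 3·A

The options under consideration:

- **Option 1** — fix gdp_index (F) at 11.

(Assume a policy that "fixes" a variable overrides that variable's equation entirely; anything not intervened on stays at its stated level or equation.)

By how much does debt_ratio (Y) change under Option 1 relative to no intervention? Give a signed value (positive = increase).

Baseline:
  P = 5
  F = -44 + 3·5 = -29
  Y = 47 − 2·5 + 6·(-29) = -137
Option 1 (F := 11):
  P = 5
  F = 11
  Y = 47 − 2·5 + 6·11 = 103
Change in Y: 103 − (-137) = 240

240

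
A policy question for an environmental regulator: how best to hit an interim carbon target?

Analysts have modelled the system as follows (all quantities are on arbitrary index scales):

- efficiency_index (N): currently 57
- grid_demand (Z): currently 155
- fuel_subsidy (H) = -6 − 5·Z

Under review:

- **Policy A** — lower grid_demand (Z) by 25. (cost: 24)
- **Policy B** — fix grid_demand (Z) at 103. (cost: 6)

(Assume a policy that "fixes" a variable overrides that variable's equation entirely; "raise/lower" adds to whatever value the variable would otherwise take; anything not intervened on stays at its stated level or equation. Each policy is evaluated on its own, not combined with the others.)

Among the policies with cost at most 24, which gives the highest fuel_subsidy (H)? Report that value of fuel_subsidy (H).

-521

Policy A (Z − 25):
  Z = 155 − 25 = 130
  H = -6 − 5·130 = -656
Policy B (Z := 103):
  Z = 103
  H = -6 − 5·103 = -521
Comparing — Policy A: H=-656, Policy B: H=-521. Highest is -521 (Policy B).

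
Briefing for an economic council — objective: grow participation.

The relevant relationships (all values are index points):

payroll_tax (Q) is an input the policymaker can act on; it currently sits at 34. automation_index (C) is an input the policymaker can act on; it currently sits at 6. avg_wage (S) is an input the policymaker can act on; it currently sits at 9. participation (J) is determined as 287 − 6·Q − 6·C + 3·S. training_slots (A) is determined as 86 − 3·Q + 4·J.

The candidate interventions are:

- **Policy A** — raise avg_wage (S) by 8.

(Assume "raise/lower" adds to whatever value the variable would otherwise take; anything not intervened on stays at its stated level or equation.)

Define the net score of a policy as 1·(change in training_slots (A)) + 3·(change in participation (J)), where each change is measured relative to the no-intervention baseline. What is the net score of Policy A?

Baseline:
  Q = 34
  C = 6
  S = 9
  J = 287 − 6·34 − 6·6 + 3·9 = 74
  A = 86 − 3·34 + 4·74 = 280
Policy A (S + 8):
  Q = 34
  C = 6
  S = 9 + 8 = 17
  J = 287 − 6·34 − 6·6 + 3·17 = 98
  A = 86 − 3·34 + 4·98 = 376
ΔA = 376 − 280 = 96; ΔJ = 98 − 74 = 24
Score = 1·96 + 3·24 = 168

168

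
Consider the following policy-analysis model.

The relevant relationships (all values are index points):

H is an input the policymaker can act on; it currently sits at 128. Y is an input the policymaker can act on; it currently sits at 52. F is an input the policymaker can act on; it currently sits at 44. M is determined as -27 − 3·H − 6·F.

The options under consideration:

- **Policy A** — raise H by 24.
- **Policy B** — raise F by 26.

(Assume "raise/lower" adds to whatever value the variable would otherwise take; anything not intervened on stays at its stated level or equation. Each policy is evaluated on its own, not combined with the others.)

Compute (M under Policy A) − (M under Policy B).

Policy A (H + 24):
  H = 128 + 24 = 152
  F = 44
  M = -27 − 3·152 − 6·44 = -747
Policy B (F + 26):
  H = 128
  F = 44 + 26 = 70
  M = -27 − 3·128 − 6·70 = -831
M: -747 − (-831) = 84

84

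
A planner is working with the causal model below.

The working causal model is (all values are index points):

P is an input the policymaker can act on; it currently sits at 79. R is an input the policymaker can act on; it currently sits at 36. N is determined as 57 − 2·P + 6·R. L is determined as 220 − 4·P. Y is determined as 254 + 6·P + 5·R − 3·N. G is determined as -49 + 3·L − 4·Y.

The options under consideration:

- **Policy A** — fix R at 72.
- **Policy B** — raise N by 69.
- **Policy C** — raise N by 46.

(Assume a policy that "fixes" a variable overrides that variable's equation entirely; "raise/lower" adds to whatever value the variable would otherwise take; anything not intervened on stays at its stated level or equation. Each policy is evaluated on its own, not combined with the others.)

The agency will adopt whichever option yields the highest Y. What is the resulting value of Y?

425

Policy A (R := 72):
  P = 79
  R = 72
  N = 57 − 2·79 + 6·72 = 331
  Y = 254 + 6·79 + 5·72 − 3·331 = 95
Policy B (N + 69):
  P = 79
  R = 36
  N = 57 − 2·79 + 6·36 (+69 from intervention) = 184
  Y = 254 + 6·79 + 5·36 − 3·184 = 356
Policy C (N + 46):
  P = 79
  R = 36
  N = 57 − 2·79 + 6·36 (+46 from intervention) = 161
  Y = 254 + 6·79 + 5·36 − 3·161 = 425
Comparing — Policy A: Y=95, Policy B: Y=356, Policy C: Y=425. Highest is 425 (Policy C).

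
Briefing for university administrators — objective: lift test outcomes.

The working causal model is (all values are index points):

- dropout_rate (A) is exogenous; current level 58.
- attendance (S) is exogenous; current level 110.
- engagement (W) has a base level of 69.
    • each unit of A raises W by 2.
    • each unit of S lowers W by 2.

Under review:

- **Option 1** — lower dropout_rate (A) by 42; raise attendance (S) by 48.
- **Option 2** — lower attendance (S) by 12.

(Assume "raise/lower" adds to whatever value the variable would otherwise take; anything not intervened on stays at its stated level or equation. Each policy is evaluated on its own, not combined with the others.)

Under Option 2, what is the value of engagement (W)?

-11

Option 2 (S − 12):
  A = 58
  S = 110 − 12 = 98
  W = 69 + 2·58 − 2·98 = -11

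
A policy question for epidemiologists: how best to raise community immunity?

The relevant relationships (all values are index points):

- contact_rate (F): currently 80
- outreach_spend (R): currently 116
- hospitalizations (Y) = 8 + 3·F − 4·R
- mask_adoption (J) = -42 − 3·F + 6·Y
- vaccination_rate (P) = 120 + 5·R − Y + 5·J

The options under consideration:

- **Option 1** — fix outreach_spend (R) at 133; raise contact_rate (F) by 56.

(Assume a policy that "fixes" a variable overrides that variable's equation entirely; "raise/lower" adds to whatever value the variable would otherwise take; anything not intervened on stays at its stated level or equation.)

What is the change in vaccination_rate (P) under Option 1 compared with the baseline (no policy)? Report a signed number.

Baseline:
  F = 80
  R = 116
  Y = 8 + 3·80 − 4·116 = -216
  J = -42 − 3·80 + 6·(-216) = -1578
  P = 120 + 5·116 − (-216) + 5·(-1578) = -6974
Option 1 (R := 133, F + 56):
  F = 80 + 56 = 136
  R = 133
  Y = 8 + 3·136 − 4·133 = -116
  J = -42 − 3·136 + 6·(-116) = -1146
  P = 120 + 5·133 − (-116) + 5·(-1146) = -4829
Change in P: -4829 − (-6974) = 2145

2145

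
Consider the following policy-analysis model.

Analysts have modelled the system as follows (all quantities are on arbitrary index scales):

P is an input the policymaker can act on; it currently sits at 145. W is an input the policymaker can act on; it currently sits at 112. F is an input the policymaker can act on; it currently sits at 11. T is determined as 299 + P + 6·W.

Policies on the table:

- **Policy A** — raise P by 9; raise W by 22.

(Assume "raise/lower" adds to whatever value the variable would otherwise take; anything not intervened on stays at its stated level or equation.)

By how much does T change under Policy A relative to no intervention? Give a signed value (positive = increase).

141

Baseline:
  P = 145
  W = 112
  T = 299 + 145 + 6·112 = 1116
Policy A (P + 9, W + 22):
  P = 145 + 9 = 154
  W = 112 + 22 = 134
  T = 299 + 154 + 6·134 = 1257
Change in T: 1257 − 1116 = 141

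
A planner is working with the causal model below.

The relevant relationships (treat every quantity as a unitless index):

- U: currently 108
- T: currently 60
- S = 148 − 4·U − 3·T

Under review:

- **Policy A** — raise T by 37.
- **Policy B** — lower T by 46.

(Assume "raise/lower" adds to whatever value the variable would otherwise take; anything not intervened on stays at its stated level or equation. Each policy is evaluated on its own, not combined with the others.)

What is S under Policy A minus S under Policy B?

Policy A (T + 37):
  U = 108
  T = 60 + 37 = 97
  S = 148 − 4·108 − 3·97 = -575
Policy B (T − 46):
  U = 108
  T = 60 − 46 = 14
  S = 148 − 4·108 − 3·14 = -326
S: -575 − (-326) = -249

-249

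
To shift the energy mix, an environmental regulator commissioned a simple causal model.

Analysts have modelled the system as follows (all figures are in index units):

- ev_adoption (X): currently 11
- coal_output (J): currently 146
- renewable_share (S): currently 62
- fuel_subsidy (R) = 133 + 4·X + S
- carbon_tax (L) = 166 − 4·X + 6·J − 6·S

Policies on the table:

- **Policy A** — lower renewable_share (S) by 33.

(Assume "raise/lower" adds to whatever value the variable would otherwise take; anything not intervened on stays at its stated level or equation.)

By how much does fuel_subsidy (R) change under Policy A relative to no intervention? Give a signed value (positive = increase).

-33

Baseline:
  X = 11
  S = 62
  R = 133 + 4·11 + 62 = 239
Policy A (S − 33):
  X = 11
  S = 62 − 33 = 29
  R = 133 + 4·11 + 29 = 206
Change in R: 206 − 239 = -33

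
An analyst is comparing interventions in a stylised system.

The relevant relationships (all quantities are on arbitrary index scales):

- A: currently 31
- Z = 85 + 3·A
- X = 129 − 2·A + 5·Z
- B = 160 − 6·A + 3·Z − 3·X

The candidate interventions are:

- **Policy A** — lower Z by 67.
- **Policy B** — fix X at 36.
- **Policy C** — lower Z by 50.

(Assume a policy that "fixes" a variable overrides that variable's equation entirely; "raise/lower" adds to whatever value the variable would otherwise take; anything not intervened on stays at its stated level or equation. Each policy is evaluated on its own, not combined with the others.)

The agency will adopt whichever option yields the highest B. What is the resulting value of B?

400

Policy A (Z − 67):
  A = 31
  Z = 85 + 3·31 (−67 from intervention) = 111
  X = 129 − 2·31 + 5·111 = 622
  B = 160 − 6·31 + 3·111 − 3·622 = -1559
Policy B (X := 36):
  A = 31
  Z = 85 + 3·31 = 178
  X = 36
  B = 160 − 6·31 + 3·178 − 3·36 = 400
Policy C (Z − 50):
  A = 31
  Z = 85 + 3·31 (−50 from intervention) = 128
  X = 129 − 2·31 + 5·128 = 707
  B = 160 − 6·31 + 3·128 − 3·707 = -1763
Comparing — Policy A: B=-1559, Policy B: B=400, Policy C: B=-1763. Highest is 400 (Policy B).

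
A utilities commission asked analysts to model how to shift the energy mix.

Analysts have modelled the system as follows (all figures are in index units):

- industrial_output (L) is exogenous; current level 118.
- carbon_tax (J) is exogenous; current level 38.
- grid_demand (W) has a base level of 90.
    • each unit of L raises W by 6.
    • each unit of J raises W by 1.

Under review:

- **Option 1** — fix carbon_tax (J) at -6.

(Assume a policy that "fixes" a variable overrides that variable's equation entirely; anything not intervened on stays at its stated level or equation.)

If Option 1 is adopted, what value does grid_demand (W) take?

792

Option 1 (J := -6):
  L = 118
  J = -6
  W = 90 + 6·118 + (-6) = 792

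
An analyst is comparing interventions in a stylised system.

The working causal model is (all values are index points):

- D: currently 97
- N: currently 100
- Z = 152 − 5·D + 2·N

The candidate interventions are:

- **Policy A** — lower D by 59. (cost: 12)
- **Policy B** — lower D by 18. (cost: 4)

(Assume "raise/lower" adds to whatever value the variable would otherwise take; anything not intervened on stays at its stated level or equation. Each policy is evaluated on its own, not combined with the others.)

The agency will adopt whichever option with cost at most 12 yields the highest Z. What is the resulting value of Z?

162

Policy A (D − 59):
  D = 97 − 59 = 38
  N = 100
  Z = 152 − 5·38 + 2·100 = 162
Policy B (D − 18):
  D = 97 − 18 = 79
  N = 100
  Z = 152 − 5·79 + 2·100 = -43
Comparing — Policy A: Z=162, Policy B: Z=-43. Highest is 162 (Policy A).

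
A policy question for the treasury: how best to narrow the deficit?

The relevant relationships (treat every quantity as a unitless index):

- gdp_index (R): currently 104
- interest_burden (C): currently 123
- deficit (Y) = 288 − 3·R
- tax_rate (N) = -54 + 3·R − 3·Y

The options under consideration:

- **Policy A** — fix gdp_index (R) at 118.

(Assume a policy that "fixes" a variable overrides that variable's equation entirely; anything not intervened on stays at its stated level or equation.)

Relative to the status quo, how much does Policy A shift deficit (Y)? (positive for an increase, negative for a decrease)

Baseline:
  R = 104
  Y = 288 − 3·104 = -24
Policy A (R := 118):
  R = 118
  Y = 288 − 3·118 = -66
Change in Y: -66 − (-24) = -42

-42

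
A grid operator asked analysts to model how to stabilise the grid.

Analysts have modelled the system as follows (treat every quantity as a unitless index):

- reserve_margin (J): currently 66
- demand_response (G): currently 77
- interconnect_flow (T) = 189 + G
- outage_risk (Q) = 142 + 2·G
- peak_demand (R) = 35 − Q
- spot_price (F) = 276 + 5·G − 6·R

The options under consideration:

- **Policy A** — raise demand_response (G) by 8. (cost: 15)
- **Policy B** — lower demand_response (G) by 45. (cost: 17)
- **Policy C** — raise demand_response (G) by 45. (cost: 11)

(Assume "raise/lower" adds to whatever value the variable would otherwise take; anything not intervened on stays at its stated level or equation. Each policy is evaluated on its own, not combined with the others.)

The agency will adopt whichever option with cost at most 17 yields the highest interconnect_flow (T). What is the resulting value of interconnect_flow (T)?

Policy A (G + 8):
  G = 77 + 8 = 85
  T = 189 + 85 = 274
Policy B (G − 45):
  G = 77 − 45 = 32
  T = 189 + 32 = 221
Policy C (G + 45):
  G = 77 + 45 = 122
  T = 189 + 122 = 311
Comparing — Policy A: T=274, Policy B: T=221, Policy C: T=311. Highest is 311 (Policy C).

311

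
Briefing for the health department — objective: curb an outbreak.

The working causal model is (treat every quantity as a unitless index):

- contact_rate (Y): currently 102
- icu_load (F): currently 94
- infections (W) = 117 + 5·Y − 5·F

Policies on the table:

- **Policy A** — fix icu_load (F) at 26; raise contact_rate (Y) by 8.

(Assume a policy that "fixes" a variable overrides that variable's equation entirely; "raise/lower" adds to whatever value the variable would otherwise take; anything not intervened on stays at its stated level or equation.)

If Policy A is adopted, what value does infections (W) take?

Policy A (F := 26, Y + 8):
  Y = 102 + 8 = 110
  F = 26
  W = 117 + 5·110 − 5·26 = 537

537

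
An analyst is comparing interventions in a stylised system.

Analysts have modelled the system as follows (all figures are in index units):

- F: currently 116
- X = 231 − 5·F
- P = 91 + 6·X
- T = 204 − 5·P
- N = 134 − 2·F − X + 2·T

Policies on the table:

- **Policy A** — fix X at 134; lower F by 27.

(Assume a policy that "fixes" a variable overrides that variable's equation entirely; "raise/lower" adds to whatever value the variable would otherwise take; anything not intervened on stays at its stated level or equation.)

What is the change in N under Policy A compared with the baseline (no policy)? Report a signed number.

-29409

Baseline:
  F = 116
  X = 231 − 5·116 = -349
  P = 91 + 6·(-349) = -2003
  T = 204 − 5·(-2003) = 10219
  N = 134 − 2·116 − (-349) + 2·10219 = 20689
Policy A (X := 134, F − 27):
  F = 116 − 27 = 89
  X = 134
  P = 91 + 6·134 = 895
  T = 204 − 5·895 = -4271
  N = 134 − 2·89 − 134 + 2·(-4271) = -8720
Change in N: -8720 − 20689 = -29409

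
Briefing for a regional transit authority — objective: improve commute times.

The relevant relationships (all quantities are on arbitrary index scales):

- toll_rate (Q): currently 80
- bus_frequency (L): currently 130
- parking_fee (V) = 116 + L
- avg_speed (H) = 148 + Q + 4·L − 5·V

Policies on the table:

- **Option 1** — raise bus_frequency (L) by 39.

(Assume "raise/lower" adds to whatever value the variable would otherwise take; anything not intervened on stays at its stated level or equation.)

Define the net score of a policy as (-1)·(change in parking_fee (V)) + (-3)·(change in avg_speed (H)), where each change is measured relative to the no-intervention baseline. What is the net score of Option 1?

Baseline:
  Q = 80
  L = 130
  V = 116 + 130 = 246
  H = 148 + 80 + 4·130 − 5·246 = -482
Option 1 (L + 39):
  Q = 80
  L = 130 + 39 = 169
  V = 116 + 169 = 285
  H = 148 + 80 + 4·169 − 5·285 = -521
ΔV = 285 − 246 = 39; ΔH = -521 − (-482) = -39
Score = (-1)·39 + (-3)·(-39) = 78

78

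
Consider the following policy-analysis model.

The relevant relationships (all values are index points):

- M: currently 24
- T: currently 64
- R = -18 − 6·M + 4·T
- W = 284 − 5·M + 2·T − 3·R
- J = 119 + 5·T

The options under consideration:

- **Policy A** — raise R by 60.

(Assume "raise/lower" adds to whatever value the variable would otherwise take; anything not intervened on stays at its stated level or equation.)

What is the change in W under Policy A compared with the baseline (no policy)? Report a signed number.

Baseline:
  M = 24
  T = 64
  R = -18 − 6·24 + 4·64 = 94
  W = 284 − 5·24 + 2·64 − 3·94 = 10
Policy A (R + 60):
  M = 24
  T = 64
  R = -18 − 6·24 + 4·64 (+60 from intervention) = 154
  W = 284 − 5·24 + 2·64 − 3·154 = -170
Change in W: -170 − 10 = -180

-180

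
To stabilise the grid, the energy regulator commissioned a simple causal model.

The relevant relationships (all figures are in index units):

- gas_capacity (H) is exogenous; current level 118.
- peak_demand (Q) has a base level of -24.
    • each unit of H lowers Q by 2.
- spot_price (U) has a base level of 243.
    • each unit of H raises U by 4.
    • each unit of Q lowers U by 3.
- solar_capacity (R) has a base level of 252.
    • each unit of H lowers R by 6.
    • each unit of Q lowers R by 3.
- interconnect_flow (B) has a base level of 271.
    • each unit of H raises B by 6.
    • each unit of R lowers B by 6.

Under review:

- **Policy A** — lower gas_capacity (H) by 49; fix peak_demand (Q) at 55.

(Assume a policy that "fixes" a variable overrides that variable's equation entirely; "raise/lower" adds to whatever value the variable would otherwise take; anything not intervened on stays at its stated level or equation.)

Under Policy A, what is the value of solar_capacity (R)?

-327

Policy A (H − 49, Q := 55):
  H = 118 − 49 = 69
  Q = 55
  R = 252 − 6·69 − 3·55 = -327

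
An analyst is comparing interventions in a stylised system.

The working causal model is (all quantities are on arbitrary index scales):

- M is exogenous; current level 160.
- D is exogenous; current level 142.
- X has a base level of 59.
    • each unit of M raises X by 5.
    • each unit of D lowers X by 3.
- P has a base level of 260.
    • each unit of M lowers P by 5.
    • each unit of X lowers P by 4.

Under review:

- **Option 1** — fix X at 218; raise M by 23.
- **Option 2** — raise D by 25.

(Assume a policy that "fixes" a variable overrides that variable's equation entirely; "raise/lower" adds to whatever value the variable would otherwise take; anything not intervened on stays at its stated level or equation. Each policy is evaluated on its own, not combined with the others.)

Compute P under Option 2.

Option 2 (D + 25):
  M = 160
  D = 142 + 25 = 167
  X = 59 + 5·160 − 3·167 = 358
  P = 260 − 5·160 − 4·358 = -1972

-1972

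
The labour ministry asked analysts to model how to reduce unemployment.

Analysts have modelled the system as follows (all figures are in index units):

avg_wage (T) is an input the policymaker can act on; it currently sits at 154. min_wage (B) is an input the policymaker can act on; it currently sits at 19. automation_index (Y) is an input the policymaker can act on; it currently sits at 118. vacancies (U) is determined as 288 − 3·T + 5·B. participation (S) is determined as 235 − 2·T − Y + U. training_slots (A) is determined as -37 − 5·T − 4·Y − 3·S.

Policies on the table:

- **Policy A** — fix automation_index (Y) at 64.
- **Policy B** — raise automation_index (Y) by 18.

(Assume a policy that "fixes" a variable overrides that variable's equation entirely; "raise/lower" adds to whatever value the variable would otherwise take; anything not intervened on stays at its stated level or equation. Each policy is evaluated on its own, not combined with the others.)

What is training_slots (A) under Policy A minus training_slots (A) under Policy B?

72

Policy A (Y := 64):
  T = 154
  B = 19
  Y = 64
  U = 288 − 3·154 + 5·19 = -79
  S = 235 − 2·154 − 64 + (-79) = -216
  A = -37 − 5·154 − 4·64 − 3·(-216) = -415
Policy B (Y + 18):
  T = 154
  B = 19
  Y = 118 + 18 = 136
  U = 288 − 3·154 + 5·19 = -79
  S = 235 − 2·154 − 136 + (-79) = -288
  A = -37 − 5·154 − 4·136 − 3·(-288) = -487
A: -415 − (-487) = 72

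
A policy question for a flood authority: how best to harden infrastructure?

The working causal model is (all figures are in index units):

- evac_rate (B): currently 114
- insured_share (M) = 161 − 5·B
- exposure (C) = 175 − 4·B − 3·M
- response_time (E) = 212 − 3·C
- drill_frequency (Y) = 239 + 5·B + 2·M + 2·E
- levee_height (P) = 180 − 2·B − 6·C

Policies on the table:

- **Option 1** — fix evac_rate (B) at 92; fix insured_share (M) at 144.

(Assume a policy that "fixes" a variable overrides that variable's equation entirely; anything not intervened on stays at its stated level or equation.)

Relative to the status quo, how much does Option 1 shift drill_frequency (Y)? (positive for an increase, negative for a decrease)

Baseline:
  B = 114
  M = 161 − 5·114 = -409
  C = 175 − 4·114 − 3·(-409) = 946
  E = 212 − 3·946 = -2626
  Y = 239 + 5·114 + 2·(-409) + 2·(-2626) = -5261
Option 1 (B := 92, M := 144):
  B = 92
  M = 144
  C = 175 − 4·92 − 3·144 = -625
  E = 212 − 3·(-625) = 2087
  Y = 239 + 5·92 + 2·144 + 2·2087 = 5161
Change in Y: 5161 − (-5261) = 10422

10422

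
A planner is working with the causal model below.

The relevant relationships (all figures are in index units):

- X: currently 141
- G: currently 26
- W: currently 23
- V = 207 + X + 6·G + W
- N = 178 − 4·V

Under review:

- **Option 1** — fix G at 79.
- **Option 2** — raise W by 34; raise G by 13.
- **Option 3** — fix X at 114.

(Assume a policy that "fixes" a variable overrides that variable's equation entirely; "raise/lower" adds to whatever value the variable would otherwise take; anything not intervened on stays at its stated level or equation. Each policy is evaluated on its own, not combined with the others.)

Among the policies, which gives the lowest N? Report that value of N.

Option 1 (G := 79):
  X = 141
  G = 79
  W = 23
  V = 207 + 141 + 6·79 + 23 = 845
  N = 178 − 4·845 = -3202
Option 2 (W + 34, G + 13):
  X = 141
  G = 26 + 13 = 39
  W = 23 + 34 = 57
  V = 207 + 141 + 6·39 + 57 = 639
  N = 178 − 4·639 = -2378
Option 3 (X := 114):
  X = 114
  G = 26
  W = 23
  V = 207 + 114 + 6·26 + 23 = 500
  N = 178 − 4·500 = -1822
Comparing — Option 1: N=-3202, Option 2: N=-2378, Option 3: N=-1822. Lowest is -3202 (Option 1).

-3202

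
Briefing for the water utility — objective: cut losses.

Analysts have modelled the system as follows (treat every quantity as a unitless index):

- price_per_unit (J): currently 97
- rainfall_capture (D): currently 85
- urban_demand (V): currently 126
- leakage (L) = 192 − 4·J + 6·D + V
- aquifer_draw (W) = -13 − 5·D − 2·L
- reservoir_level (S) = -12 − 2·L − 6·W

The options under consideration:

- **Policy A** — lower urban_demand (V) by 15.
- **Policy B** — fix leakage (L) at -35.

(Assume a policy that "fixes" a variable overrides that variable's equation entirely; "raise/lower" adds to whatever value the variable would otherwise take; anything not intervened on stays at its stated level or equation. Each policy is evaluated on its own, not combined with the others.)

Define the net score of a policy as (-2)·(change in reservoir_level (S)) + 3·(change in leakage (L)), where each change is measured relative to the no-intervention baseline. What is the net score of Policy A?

255

Baseline:
  J = 97
  D = 85
  V = 126
  L = 192 − 4·97 + 6·85 + 126 = 440
  W = -13 − 5·85 − 2·440 = -1318
  S = -12 − 2·440 − 6·(-1318) = 7016
Policy A (V − 15):
  J = 97
  D = 85
  V = 126 − 15 = 111
  L = 192 − 4·97 + 6·85 + 111 = 425
  W = -13 − 5·85 − 2·425 = -1288
  S = -12 − 2·425 − 6·(-1288) = 6866
ΔS = 6866 − 7016 = -150; ΔL = 425 − 440 = -15
Score = (-2)·(-150) + 3·(-15) = 255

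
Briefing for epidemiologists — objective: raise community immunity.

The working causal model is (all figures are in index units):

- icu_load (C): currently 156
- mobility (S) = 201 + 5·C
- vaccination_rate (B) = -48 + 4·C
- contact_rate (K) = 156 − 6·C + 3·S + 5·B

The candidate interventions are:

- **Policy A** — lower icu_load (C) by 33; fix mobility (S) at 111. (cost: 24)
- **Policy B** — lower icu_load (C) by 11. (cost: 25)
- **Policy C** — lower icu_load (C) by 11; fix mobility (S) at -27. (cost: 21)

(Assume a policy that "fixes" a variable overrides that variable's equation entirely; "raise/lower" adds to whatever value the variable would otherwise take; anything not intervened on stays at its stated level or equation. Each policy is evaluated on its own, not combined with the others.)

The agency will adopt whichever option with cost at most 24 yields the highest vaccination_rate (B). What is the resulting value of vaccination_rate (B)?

Policy A (C − 33, S := 111):
  C = 156 − 33 = 123
  B = -48 + 4·123 = 444
Policy C (C − 11, S := -27):
  C = 156 − 11 = 145
  B = -48 + 4·145 = 532
Comparing — Policy A: B=444, Policy C: B=532. Highest is 532 (Policy C).

532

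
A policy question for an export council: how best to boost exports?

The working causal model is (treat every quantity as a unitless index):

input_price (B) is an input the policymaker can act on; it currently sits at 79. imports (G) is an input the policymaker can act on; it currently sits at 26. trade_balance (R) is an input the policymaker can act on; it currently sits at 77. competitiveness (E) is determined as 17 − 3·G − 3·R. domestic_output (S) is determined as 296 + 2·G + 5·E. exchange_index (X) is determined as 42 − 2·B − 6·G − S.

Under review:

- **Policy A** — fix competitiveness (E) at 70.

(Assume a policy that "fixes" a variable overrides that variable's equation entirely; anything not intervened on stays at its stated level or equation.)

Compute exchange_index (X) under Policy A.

-970

Policy A (E := 70):
  B = 79
  G = 26
  R = 77
  E = 70
  S = 296 + 2·26 + 5·70 = 698
  X = 42 − 2·79 − 6·26 − 698 = -970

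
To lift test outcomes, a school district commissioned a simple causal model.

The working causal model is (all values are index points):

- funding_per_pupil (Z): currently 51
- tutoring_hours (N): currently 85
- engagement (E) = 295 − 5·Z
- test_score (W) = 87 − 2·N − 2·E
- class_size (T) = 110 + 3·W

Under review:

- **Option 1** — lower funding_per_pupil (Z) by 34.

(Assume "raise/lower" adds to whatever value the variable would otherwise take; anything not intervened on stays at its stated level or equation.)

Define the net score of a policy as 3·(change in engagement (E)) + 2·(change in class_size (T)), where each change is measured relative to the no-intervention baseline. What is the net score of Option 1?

-1530

Baseline:
  Z = 51
  N = 85
  E = 295 − 5·51 = 40
  W = 87 − 2·85 − 2·40 = -163
  T = 110 + 3·(-163) = -379
Option 1 (Z − 34):
  Z = 51 − 34 = 17
  N = 85
  E = 295 − 5·17 = 210
  W = 87 − 2·85 − 2·210 = -503
  T = 110 + 3·(-503) = -1399
ΔE = 210 − 40 = 170; ΔT = -1399 − (-379) = -1020
Score = 3·170 + 2·(-1020) = -1530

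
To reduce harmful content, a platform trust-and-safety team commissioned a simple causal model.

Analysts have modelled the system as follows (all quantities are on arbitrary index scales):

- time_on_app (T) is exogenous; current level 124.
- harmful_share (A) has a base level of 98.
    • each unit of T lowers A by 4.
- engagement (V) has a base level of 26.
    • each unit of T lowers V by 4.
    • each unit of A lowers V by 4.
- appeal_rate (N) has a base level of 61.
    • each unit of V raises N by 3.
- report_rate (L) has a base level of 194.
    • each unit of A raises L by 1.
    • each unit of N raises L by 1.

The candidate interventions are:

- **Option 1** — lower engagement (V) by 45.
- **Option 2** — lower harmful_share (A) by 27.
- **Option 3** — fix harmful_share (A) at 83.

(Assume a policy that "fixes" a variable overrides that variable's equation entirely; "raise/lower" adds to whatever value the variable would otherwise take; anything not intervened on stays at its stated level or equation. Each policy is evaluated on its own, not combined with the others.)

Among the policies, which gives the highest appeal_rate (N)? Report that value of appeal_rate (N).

3751

Option 1 (V − 45):
  T = 124
  A = 98 − 4·124 = -398
  V = 26 − 4·124 − 4·(-398) (−45 from intervention) = 1077
  N = 61 + 3·1077 = 3292
Option 2 (A − 27):
  T = 124
  A = 98 − 4·124 (−27 from intervention) = -425
  V = 26 − 4·124 − 4·(-425) = 1230
  N = 61 + 3·1230 = 3751
Option 3 (A := 83):
  T = 124
  A = 83
  V = 26 − 4·124 − 4·83 = -802
  N = 61 + 3·(-802) = -2345
Comparing — Option 1: N=3292, Option 2: N=3751, Option 3: N=-2345. Highest is 3751 (Option 2).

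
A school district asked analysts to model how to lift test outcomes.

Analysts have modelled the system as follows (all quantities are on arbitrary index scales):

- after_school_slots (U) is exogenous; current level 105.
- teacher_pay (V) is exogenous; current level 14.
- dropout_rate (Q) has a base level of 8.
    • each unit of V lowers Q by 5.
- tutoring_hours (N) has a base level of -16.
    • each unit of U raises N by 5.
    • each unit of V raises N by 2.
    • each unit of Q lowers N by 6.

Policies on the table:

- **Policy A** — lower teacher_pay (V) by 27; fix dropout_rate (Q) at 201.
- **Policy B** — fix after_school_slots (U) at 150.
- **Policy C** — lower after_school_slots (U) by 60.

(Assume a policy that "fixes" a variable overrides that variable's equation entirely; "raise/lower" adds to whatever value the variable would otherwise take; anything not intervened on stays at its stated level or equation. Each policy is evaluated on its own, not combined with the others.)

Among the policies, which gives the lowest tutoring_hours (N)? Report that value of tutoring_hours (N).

-723

Policy A (V − 27, Q := 201):
  U = 105
  V = 14 − 27 = -13
  Q = 201
  N = -16 + 5·105 + 2·(-13) − 6·201 = -723
Policy B (U := 150):
  U = 150
  V = 14
  Q = 8 − 5·14 = -62
  N = -16 + 5·150 + 2·14 − 6·(-62) = 1134
Policy C (U − 60):
  U = 105 − 60 = 45
  V = 14
  Q = 8 − 5·14 = -62
  N = -16 + 5·45 + 2·14 − 6·(-62) = 609
Comparing — Policy A: N=-723, Policy B: N=1134, Policy C: N=609. Lowest is -723 (Policy A).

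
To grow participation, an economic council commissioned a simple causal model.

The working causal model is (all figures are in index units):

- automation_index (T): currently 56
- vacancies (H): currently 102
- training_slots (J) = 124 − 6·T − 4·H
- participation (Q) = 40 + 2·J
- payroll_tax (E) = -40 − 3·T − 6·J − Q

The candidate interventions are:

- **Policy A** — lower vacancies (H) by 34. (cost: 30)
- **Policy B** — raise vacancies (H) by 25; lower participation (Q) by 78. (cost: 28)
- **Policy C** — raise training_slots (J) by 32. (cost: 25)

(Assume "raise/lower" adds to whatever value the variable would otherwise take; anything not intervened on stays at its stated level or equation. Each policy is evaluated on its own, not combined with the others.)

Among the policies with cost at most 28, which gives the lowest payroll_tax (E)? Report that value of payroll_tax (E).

Policy B (H + 25, Q − 78):
  T = 56
  H = 102 + 25 = 127
  J = 124 − 6·56 − 4·127 = -720
  Q = 40 + 2·(-720) (−78 from intervention) = -1478
  E = -40 − 3·56 − 6·(-720) − (-1478) = 5590
Policy C (J + 32):
  T = 56
  H = 102
  J = 124 − 6·56 − 4·102 (+32 from intervention) = -588
  Q = 40 + 2·(-588) = -1136
  E = -40 − 3·56 − 6·(-588) − (-1136) = 4456
Comparing — Policy B: E=5590, Policy C: E=4456. Lowest is 4456 (Policy C).

4456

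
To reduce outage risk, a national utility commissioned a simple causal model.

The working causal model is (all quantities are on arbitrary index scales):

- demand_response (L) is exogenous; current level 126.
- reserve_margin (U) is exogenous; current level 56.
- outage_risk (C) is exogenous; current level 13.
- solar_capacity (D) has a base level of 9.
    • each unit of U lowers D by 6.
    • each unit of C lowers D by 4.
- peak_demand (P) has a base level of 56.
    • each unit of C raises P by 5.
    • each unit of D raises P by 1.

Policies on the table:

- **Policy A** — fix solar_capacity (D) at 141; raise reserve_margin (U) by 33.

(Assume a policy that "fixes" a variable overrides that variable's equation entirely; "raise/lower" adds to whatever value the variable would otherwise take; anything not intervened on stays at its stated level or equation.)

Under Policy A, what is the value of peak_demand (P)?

262

Policy A (D := 141, U + 33):
  U = 56 + 33 = 89
  C = 13
  D = 141
  P = 56 + 5·13 + 141 = 262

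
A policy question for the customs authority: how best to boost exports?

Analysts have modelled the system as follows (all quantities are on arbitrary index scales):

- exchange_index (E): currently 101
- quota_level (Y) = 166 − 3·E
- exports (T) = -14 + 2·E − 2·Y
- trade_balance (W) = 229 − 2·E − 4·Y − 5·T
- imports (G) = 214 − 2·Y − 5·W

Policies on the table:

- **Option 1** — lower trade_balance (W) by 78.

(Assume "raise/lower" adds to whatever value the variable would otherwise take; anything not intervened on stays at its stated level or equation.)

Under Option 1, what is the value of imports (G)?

Option 1 (W − 78):
  E = 101
  Y = 166 − 3·101 = -137
  T = -14 + 2·101 − 2·(-137) = 462
  W = 229 − 2·101 − 4·(-137) − 5·462 (−78 from intervention) = -1813
  G = 214 − 2·(-137) − 5·(-1813) = 9553

9553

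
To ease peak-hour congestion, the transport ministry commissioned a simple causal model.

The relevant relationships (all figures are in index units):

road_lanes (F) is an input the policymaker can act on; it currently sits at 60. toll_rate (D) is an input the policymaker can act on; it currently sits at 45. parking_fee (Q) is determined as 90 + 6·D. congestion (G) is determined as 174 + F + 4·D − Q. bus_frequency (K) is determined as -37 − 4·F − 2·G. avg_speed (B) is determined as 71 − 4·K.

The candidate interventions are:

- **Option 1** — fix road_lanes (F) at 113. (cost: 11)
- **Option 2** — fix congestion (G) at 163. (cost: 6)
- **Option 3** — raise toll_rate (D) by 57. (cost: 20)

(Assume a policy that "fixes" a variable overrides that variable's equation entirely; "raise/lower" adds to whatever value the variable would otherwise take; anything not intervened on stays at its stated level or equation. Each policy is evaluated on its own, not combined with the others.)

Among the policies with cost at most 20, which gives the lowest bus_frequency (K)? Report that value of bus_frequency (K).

-703

Option 1 (F := 113):
  F = 113
  D = 45
  Q = 90 + 6·45 = 360
  G = 174 + 113 + 4·45 − 360 = 107
  K = -37 − 4·113 − 2·107 = -703
Option 2 (G := 163):
  F = 60
  D = 45
  Q = 90 + 6·45 = 360
  G = 163
  K = -37 − 4·60 − 2·163 = -603
Option 3 (D + 57):
  F = 60
  D = 45 + 57 = 102
  Q = 90 + 6·102 = 702
  G = 174 + 60 + 4·102 − 702 = -60
  K = -37 − 4·60 − 2·(-60) = -157
Comparing — Option 1: K=-703, Option 2: K=-603, Option 3: K=-157. Lowest is -703 (Option 1).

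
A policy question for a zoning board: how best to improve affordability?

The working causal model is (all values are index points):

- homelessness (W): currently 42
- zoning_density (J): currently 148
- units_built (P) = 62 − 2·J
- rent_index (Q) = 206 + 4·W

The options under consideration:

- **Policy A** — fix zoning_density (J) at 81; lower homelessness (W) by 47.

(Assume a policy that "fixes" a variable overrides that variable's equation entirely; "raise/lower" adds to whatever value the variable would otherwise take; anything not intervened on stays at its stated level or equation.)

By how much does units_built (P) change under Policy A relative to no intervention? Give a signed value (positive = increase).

134

Baseline:
  J = 148
  P = 62 − 2·148 = -234
Policy A (J := 81, W − 47):
  J = 81
  P = 62 − 2·81 = -100
Change in P: -100 − (-234) = 134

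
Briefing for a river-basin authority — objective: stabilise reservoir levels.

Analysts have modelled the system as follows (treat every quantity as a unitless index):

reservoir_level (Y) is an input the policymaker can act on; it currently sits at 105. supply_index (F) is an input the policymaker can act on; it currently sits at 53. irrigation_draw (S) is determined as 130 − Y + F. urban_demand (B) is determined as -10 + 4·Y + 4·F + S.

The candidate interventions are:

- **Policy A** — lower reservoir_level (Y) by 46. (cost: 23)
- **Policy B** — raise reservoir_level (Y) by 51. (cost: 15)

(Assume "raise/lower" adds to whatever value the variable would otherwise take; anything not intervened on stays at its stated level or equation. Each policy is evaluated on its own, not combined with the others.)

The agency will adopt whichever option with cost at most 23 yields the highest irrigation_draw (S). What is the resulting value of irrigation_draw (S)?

Policy A (Y − 46):
  Y = 105 − 46 = 59
  F = 53
  S = 130 − 59 + 53 = 124
Policy B (Y + 51):
  Y = 105 + 51 = 156
  F = 53
  S = 130 − 156 + 53 = 27
Comparing — Policy A: S=124, Policy B: S=27. Highest is 124 (Policy A).

124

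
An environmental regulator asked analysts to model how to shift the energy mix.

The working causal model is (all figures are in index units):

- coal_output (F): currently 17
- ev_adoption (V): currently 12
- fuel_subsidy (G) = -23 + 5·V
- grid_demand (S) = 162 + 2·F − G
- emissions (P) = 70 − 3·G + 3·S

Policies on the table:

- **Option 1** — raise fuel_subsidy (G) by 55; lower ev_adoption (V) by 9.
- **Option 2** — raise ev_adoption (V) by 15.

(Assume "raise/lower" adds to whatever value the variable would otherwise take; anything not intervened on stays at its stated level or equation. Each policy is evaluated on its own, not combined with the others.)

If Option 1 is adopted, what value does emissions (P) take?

376

Option 1 (G + 55, V − 9):
  F = 17
  V = 12 − 9 = 3
  G = -23 + 5·3 (+55 from intervention) = 47
  S = 162 + 2·17 − 47 = 149
  P = 70 − 3·47 + 3·149 = 376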